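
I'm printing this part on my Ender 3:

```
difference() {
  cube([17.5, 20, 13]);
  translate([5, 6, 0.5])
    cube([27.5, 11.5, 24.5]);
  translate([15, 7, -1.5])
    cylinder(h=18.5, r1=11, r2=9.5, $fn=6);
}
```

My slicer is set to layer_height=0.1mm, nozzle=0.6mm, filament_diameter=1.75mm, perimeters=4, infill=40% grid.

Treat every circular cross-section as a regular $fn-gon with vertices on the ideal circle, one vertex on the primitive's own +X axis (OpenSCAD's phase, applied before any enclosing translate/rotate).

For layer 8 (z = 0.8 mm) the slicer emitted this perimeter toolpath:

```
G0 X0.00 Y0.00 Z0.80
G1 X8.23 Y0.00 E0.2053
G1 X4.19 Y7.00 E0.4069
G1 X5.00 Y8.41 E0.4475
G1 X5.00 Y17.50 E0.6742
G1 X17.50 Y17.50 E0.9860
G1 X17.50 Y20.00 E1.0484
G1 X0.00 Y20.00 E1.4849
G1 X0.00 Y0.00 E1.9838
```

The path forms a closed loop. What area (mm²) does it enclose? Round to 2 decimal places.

139.15 mm²

Apply the shoelace formula to the sequence of (X, Y) vertices; enclosed area = 139.15 mm².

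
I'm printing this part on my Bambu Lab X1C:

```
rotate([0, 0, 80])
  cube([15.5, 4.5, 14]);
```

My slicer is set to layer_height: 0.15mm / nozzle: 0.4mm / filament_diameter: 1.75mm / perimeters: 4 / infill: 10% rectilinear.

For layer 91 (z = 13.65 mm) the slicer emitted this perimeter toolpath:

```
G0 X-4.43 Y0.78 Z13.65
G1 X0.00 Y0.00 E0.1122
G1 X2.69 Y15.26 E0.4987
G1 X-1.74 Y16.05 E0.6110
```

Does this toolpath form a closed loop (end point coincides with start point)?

no

Start point (G0): (-4.43, 0.78). End point (last G1): the path does not return to the start — open.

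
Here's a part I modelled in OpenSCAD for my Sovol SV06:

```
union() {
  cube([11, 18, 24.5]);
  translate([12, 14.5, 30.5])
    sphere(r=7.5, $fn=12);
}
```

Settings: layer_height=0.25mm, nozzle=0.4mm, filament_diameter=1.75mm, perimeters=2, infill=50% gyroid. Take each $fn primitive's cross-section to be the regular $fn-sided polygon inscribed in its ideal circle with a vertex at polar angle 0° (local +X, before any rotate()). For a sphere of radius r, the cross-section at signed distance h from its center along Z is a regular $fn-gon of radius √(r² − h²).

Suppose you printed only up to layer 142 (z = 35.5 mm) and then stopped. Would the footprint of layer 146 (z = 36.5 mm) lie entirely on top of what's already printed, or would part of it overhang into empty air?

entirely on top

Compare the two slices. At z = 35.5: the cube is absent (z outside [0, 24.5]); the r=7.5 sphere at (12, 14.5) contributes a regular 12-gon of circumradius √(7.5²−5²) = 5.590 (area = (12/2)·5.590²·sin(360°/12) = 93.75 mm²); Taking the union: only the r=7.5 sphere at (12, 14.5) is present, so the union is just that shape — area = 93.75 mm². At z = 36.5: the cube is not intersected at this z (z outside [0, 24.5]); the sphere at (12, 14.5): section is a regular 12-gon, circumradius = √(r²−h²) = √(7.5²−6²) = 4.500 (area = (12/2)·4.500²·sin(360°/12) = 60.75 mm²); Combining (union): only the r=7.5 sphere at (12, 14.5) is present, so the union is just that shape — area = 60.75 mm². Checking containment: the cross-section at z = 36.5 is a subset of the cross-section at z = 35.5.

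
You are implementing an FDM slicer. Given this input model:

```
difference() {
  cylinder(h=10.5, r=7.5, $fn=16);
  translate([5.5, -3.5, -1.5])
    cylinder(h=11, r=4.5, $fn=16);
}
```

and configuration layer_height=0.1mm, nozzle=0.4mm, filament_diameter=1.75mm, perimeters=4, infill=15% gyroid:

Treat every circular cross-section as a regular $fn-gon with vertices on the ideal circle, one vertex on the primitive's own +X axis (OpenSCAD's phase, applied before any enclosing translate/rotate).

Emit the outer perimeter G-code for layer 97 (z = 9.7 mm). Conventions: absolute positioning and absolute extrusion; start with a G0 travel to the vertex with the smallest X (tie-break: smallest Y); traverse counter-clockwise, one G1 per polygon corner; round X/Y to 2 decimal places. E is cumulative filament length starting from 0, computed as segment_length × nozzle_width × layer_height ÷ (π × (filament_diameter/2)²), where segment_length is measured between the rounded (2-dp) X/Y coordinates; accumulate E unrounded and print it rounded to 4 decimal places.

At z = 9.7 mm: the r=7.5 cylinder gives a regular 16-gon of circumradius 7.5 (constant along its height); the cylinder at (5.5, -3.5) does not reach this height (z outside [-1.5, 9.5]); After the difference (first − rest): none of the subtracted shapes is present at this height, so the r=7.5 cylinder is unchanged — 1 connected region. The outline is a single polygon with 16 vertices. Extrusion per mm of travel: 0.4 × 0.1 / (π × 0.875²) = 0.016630. Accumulating E over each segment gives final E = 0.7786.

G0 X-7.50 Y0.00 Z9.70
G1 X-6.93 Y-2.87 E0.0487
G1 X-5.30 Y-5.30 E0.0973
G1 X-2.87 Y-6.93 E0.1460
G1 X0.00 Y-7.50 E0.1946
G1 X2.87 Y-6.93 E0.2433
G1 X5.30 Y-5.30 E0.2920
G1 X6.93 Y-2.87 E0.3406
G1 X7.50 Y0.00 E0.3893
G1 X6.93 Y2.87 E0.4379
G1 X5.30 Y5.30 E0.4866
G1 X2.87 Y6.93 E0.5353
G1 X0.00 Y7.50 E0.5839
G1 X-2.87 Y6.93 E0.6326
G1 X-5.30 Y5.30 E0.6812
G1 X-6.93 Y2.87 E0.7299
G1 X-7.50 Y0.00 E0.7786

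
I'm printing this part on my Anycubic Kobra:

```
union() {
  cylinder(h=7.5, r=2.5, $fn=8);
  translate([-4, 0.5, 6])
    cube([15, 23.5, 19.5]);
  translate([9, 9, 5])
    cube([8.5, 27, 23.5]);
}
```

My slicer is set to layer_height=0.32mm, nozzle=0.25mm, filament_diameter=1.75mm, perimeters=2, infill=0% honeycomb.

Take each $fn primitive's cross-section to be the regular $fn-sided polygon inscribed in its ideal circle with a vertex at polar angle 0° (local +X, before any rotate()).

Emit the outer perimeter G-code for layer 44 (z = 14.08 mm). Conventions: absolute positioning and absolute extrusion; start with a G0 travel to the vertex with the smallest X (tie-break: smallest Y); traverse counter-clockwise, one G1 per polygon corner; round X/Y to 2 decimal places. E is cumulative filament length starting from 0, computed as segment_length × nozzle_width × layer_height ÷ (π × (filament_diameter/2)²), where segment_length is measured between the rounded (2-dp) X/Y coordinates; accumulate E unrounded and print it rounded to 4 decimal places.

G0 X-4.00 Y0.50 Z14.08
G1 X11.00 Y0.50 E0.4989
G1 X11.00 Y9.00 E0.7816
G1 X17.50 Y9.00 E0.9978
G1 X17.50 Y36.00 E1.8958
G1 X9.00 Y36.00 E2.1785
G1 X9.00 Y24.00 E2.5777
G1 X-4.00 Y24.00 E3.0100
G1 X-4.00 Y0.50 E3.7917

At z = 14.08 mm: the cylinder does not reach this height (z outside [0, 7.5]); the 15×23.5 cube at (-4, 0.5) contributes its full rectangle; the 8.5×27 cube at (9, 9) contributes its full rectangle; Taking the union: the regions partially overlap (shared area 30.00 mm²), so overlapping operands fuse into one piece — 1 connected region. The outline is a single polygon with 8 vertices. Extrusion per mm of travel: 0.25 × 0.32 / (π × 0.875²) = 0.033260. Accumulating E over each segment gives final E = 3.7917.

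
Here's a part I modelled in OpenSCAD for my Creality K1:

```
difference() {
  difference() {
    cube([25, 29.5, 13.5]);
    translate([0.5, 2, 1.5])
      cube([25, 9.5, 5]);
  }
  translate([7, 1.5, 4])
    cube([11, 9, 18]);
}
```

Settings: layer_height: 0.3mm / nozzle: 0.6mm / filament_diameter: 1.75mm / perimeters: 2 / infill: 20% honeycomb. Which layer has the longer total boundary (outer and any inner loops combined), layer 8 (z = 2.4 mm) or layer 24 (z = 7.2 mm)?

Layer 8 (z = 2.4): the 25×29.5 cube contributes its full rectangle (perimeter 109.00 mm); the cube at (0.5, 2) (footprint 25×9.5) is included at this height (perimeter 69.00 mm); After the difference (first − rest): starting from the 25×29.5 cube, the 25×9.5 cube at (0.5, 2) partially overlaps it — only the 232.75 mm² overlap (of its 237.50 mm²) is removed, clipping the outline — boundary = 158.00 mm; the cube at (7, 1.5) is not intersected at this z (z outside [4, 22]); Subtracting the remaining from the first: none of the subtracted shapes is present at this height, so the result so far is unchanged — boundary = 158.00 mm. So its perimeter = 158.00 mm. Layer 24 (z = 7.2): the cube is present — its section is the full 25×29.5 rectangle (perimeter 109.00 mm); the cube at (0.5, 2) is absent (z outside [1.5, 6.5]); Taking the first minus the rest: none of the subtracted shapes is present at this height, so the 25×29.5 cube is unchanged — boundary = 109.00 mm; the cube at (7, 1.5) is present — its section is the full 11×9 rectangle (perimeter 40.00 mm); Subtracting the remaining from the first: starting from the result so far, the 11×9 cube at (7, 1.5) lies wholly inside it (removes its full 99.00 mm² and its 40.00 mm outline becomes a hole wall) — boundary (outer + 1 inner loop) = 149.00 mm. So its perimeter = 149.00 mm. Layer 8 is larger (158.00 vs 149.00 mm).

layer 8 (z = 2.4 mm)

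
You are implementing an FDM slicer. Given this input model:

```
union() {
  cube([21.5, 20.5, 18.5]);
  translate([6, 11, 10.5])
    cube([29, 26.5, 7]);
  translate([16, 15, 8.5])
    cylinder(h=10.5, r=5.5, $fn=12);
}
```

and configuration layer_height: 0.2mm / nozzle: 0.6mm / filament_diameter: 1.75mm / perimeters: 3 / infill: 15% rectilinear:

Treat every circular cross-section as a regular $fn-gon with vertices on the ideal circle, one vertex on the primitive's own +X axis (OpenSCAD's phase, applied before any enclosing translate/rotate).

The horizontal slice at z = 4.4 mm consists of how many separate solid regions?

1

At z = 4.4 mm: the cube is present — its section is the full 21.5×20.5 rectangle; the cube at (6, 11) does not reach this height (z outside [10.5, 17.5]); the cylinder at (16, 15) is not intersected at this z (z outside [8.5, 19]); Taking the union: only the 21.5×20.5 cube is present, so the union is just that shape — 1 connected region. The result has 1 disconnected region.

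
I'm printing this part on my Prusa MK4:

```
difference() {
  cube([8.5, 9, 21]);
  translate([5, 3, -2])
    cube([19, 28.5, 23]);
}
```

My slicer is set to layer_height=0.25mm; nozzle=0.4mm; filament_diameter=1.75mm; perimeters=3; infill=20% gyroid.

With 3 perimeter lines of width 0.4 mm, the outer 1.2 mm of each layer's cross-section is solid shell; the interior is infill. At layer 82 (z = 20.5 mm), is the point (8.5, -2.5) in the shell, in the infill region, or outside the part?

outside

At z = 20.5 mm: the cube is present — its section is the full 8.5×9 rectangle; the cube at (5, 3) is present — its section is the full 19×28.5 rectangle; Taking the first minus the rest: starting from the 8.5×9 cube, the 19×28.5 cube at (5, 3) partially overlaps it — only the 21.00 mm² overlap (of its 541.50 mm²) is removed, clipping the outline — 1 connected region. Overall, the cross-section is a single solid region. The nearest boundary edge runs (8.50, 0.00)→(0.00, 0.00); distance from the point to it = 2.50 mm. The point is not inside any of the regions above, so it lies outside the cross-section (2.50 mm from the nearest boundary).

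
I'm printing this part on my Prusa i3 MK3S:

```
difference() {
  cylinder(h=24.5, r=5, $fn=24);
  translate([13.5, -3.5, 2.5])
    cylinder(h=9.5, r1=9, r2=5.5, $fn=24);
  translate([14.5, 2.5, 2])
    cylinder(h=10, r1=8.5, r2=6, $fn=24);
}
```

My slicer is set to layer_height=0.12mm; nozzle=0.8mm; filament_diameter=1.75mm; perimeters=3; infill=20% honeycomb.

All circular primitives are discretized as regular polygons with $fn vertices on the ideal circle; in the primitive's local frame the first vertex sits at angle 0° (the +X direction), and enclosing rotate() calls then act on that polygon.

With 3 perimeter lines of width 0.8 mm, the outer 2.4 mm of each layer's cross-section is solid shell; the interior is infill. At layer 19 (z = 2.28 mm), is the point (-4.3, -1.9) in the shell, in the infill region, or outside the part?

shell

At z = 2.28 mm: the r=5 cylinder contributes a regular 24-gon of circumradius 5; the cone at (13.5, -3.5) is absent (z outside [2.5, 12]); the cone at (14.5, 2.5): at t=0.028 of its height the radius interpolates to r₁+(r₂−r₁)t = 8.430, giving a regular 24-gon of that circumradius; Subtracting the remaining from the first: starting from the r=5 cylinder, the cone at (14.5, 2.5) misses the remaining region (no effect) — 1 connected region. Overall, the cross-section is a single solid region. The nearest boundary edge runs (-4.33, -2.50)→(-4.83, -1.29); distance from the point to it = 0.26 mm. The point is inside the cross-section, 0.26 mm from the nearest boundary — within the 2.4 mm shell band (3 × 0.8).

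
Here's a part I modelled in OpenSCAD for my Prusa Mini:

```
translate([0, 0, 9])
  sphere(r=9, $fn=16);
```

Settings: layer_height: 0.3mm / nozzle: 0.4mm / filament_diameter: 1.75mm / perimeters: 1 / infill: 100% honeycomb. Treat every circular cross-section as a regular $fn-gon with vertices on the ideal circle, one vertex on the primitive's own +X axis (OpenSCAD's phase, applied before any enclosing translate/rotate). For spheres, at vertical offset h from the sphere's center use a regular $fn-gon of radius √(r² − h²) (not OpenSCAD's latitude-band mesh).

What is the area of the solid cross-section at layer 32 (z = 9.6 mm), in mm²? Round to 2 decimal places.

At z = 9.6 mm: the r=9 sphere slices to a regular 16-gon of circumradius 8.980 (√(r²−h²) with h=0.6 from center) (area = (16/2)·8.980²·sin(360°/16) = 246.88 mm²). Overall, the cross-section is a single solid region. Net area = 246.88 mm².

246.88 mm²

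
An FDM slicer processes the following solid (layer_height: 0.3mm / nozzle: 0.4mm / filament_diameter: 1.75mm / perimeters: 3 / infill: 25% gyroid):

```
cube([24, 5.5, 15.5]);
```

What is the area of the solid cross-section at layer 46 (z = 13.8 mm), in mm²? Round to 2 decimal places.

132.00 mm²

At z = 13.8 mm: the cube (footprint 24×5.5) is included at this height (area 132.00 mm²). Overall, the cross-section is a single solid region. Net area = 132.00 mm².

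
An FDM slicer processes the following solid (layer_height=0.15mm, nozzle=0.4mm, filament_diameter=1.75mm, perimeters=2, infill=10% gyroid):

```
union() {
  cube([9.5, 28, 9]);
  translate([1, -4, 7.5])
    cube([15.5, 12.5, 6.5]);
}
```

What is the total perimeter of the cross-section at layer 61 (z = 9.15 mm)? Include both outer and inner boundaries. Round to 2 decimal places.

56.00 mm

At z = 9.15 mm: the cube is not intersected at this z (z outside [0, 9]); the cube at (1, -4) is present — its section is the full 15.5×12.5 rectangle (perimeter 56.00 mm); Combining (union): only the 15.5×12.5 cube at (1, -4) is present, so the union is just that shape — boundary = 56.00 mm. Overall, the cross-section is a single solid region. Total boundary length (outer) = 56.00 mm.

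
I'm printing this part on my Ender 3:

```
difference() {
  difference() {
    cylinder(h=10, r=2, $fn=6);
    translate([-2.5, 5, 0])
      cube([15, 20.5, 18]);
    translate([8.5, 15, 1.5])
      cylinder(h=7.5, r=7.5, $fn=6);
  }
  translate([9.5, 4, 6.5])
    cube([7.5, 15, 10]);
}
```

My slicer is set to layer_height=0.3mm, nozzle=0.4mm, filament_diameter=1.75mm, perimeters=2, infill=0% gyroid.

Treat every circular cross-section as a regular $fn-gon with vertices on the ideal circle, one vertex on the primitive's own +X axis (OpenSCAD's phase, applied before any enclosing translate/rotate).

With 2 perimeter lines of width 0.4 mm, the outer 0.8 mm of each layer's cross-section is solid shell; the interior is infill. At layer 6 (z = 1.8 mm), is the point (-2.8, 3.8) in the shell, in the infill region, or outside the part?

At z = 1.8 mm: the r=2 cylinder contributes a regular 6-gon of circumradius 2; the cube at (-2.5, 5) (footprint 15×20.5) is included at this height; the r=7.5 cylinder at (8.5, 15) contributes a regular 6-gon of circumradius 7.5; After the difference (first − rest): starting from the r=2 cylinder, the 15×20.5 cube at (-2.5, 5) misses the remaining region (no effect); the r=7.5 cylinder at (8.5, 15) misses the remaining region (no effect) — 1 connected region; the cube at (9.5, 4) does not reach this height (z outside [6.5, 16.5]); Taking the first minus the rest: none of the subtracted shapes is present at this height, so that combined region is unchanged — 1 connected region. Overall, the cross-section is a single solid region. The nearest boundary edge runs (-2.00, 0.00)→(-1.00, 1.73); distance from the point to it = 2.74 mm. The point is not inside any of the regions above, so it lies outside the cross-section (2.74 mm from the nearest boundary).

outside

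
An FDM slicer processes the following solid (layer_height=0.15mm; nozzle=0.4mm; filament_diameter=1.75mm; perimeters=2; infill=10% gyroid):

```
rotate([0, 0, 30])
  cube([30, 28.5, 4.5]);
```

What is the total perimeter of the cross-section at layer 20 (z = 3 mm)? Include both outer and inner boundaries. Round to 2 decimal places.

At z = 3 mm: the cube is present — its section is the full 30×28.5 rectangle (perimeter 117.00 mm); (whole slice rotated 30° about Z — lengths, areas and connectivity unchanged). Overall, the cross-section is a single solid region. Total boundary length (outer) = 117.00 mm.

117.00 mm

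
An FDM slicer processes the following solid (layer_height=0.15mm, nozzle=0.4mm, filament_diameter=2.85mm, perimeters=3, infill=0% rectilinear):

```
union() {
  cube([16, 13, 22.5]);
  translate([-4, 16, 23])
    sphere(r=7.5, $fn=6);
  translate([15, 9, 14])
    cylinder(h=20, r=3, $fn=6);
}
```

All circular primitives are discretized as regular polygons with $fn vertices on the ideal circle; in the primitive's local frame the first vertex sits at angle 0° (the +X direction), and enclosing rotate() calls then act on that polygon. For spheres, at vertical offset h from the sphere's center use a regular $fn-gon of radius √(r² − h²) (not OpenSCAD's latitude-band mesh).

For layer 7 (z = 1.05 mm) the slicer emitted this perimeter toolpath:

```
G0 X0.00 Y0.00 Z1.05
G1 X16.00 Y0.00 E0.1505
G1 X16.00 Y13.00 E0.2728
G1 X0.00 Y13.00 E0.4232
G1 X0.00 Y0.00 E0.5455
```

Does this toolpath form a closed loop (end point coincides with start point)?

yes

Start point (G0): (0.00, 0.00). End point (last G1): the path returns to the start — closed.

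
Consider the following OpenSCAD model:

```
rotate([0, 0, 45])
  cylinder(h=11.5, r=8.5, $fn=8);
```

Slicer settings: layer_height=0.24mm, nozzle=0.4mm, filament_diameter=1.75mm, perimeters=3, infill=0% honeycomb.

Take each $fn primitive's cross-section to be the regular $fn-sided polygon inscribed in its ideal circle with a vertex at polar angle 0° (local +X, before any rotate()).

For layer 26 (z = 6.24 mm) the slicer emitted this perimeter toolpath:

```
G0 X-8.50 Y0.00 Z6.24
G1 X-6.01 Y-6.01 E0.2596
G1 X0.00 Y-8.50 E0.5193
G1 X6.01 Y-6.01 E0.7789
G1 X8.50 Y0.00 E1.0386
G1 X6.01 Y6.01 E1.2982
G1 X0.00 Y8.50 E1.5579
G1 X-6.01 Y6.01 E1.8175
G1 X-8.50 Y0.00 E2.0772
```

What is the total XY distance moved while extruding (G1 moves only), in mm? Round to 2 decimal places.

Sum the Euclidean lengths of each G1 segment: total = 52.04 mm.

52.04 mm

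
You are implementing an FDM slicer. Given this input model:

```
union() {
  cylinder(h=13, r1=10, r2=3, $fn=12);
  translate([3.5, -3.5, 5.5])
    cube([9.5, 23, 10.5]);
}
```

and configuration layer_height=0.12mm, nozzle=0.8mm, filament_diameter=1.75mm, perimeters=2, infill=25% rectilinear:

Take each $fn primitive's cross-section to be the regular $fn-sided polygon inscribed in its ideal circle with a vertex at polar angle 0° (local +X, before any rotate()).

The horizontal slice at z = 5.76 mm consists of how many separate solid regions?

At z = 5.76 mm: the cone contributes a regular 12-gon of circumradius 6.898 (interpolated between r1=10 and r2=3 at t=0.443); the cube at (3.5, -3.5) is present — its section is the full 9.5×23 rectangle; Merging all regions: the regions partially overlap (shared area 23.44 mm²), so overlapping operands fuse into one piece — 1 connected region. The result has 1 disconnected region.

1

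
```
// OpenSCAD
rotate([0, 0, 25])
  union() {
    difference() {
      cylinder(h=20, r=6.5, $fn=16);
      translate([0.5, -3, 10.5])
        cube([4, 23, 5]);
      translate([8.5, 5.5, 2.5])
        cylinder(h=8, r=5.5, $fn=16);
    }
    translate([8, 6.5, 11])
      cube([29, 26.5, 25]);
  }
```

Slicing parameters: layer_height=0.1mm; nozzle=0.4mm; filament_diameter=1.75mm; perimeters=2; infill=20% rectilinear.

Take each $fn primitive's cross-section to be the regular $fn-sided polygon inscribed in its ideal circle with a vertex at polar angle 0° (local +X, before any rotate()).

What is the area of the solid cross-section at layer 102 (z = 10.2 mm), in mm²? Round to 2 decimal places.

122.24 mm²

At z = 10.2 mm: the r=6.5 cylinder contributes a regular 16-gon of circumradius 6.5 (area = (16/2)·6.500²·sin(360°/16) = 129.35 mm²); the cube at (0.5, -3) is absent (z outside [10.5, 15.5]); the cylinder at (8.5, 5.5): section is a regular 16-gon, circumradius r=5.5 (area = (16/2)·5.500²·sin(360°/16) = 92.61 mm²); After the difference (first − rest): starting from the r=6.5 cylinder (129.35 mm²), the r=5.5 cylinder at (8.5, 5.5) partially overlaps it — only the 7.11 mm² overlap (of its 92.61 mm²) is removed, clipping the outline — area = 122.24 mm²; the cube at (8, 6.5) is absent (z outside [11, 36]); Merging all regions: only that combined region is present, so the union is just that shape — area = 122.24 mm²; (whole slice rotated 25° about Z — lengths, areas and connectivity unchanged). Overall, the cross-section is a single solid region. Net area = 122.24 mm².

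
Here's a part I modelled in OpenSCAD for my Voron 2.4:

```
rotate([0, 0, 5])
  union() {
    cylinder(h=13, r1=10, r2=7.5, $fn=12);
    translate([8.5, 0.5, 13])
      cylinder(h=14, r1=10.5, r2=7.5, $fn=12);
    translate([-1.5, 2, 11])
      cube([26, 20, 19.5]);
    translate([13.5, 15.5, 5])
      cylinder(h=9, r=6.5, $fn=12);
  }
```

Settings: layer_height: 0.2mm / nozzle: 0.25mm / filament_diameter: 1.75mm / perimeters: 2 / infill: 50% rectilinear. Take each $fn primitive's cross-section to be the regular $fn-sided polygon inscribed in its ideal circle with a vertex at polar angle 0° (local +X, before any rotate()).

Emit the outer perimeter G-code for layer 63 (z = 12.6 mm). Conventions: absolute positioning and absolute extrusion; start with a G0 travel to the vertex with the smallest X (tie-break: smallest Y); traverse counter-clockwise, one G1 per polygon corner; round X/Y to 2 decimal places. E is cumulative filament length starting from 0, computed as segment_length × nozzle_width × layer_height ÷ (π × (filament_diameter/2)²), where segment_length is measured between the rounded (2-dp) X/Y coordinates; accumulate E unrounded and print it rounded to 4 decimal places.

G0 X-7.55 Y-0.66 Z12.60
G1 X-6.21 Y-4.35 E0.0816
G1 X-3.20 Y-6.87 E0.1632
G1 X0.66 Y-7.55 E0.2447
G1 X4.35 Y-6.21 E0.3263
G1 X6.87 Y-3.20 E0.4079
G1 X7.55 Y0.66 E0.4894
G1 X6.84 Y2.61 E0.5325
G1 X24.23 Y4.13 E0.8954
G1 X22.49 Y24.05 E1.3111
G1 X-3.41 Y21.79 E1.8515
G1 X-2.12 Y7.02 E2.1597
G1 X-4.35 Y6.21 E2.2090
G1 X-6.87 Y3.20 E2.2906
G1 X-7.55 Y-0.66 E2.3721

At z = 12.6 mm: the cone: at t=0.969 of its height the radius interpolates to r₁+(r₂−r₁)t = 7.577, giving a regular 12-gon of that circumradius; the cone at (8.5, 0.5) is not intersected at this z (z outside [13, 27]); the 26×20 cube at (-1.5, 2) contributes its full rectangle; the r=6.5 cylinder at (13.5, 15.5) contributes a regular 12-gon of circumradius 6.5; Taking the union: the regions partially overlap (shared area 163.25 mm²), so overlapping operands fuse into one piece — 1 connected region; (rotated 5° about Z; rotation is an isometry so areas/perimeters/island counts are preserved). The outline is a single polygon with 14 vertices. Extrusion per mm of travel: 0.25 × 0.2 / (π × 0.875²) = 0.020788. Accumulating E over each segment gives final E = 2.3721.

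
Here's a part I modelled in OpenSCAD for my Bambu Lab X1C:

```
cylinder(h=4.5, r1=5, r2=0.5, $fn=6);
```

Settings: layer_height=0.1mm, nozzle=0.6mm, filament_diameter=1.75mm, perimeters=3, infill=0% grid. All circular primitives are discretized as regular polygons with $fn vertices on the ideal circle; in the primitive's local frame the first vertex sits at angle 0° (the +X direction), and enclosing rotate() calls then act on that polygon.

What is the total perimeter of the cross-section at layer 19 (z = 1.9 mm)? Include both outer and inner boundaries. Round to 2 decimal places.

18.60 mm

At z = 1.9 mm: the cone contributes a regular 6-gon of circumradius 3.100 (interpolated between r1=5 and r2=0.5 at t=0.422) (perimeter = 2·6·3.100·sin(180°/6) = 18.60 mm). Overall, the cross-section is a single solid region. Total boundary length (outer) = 18.60 mm.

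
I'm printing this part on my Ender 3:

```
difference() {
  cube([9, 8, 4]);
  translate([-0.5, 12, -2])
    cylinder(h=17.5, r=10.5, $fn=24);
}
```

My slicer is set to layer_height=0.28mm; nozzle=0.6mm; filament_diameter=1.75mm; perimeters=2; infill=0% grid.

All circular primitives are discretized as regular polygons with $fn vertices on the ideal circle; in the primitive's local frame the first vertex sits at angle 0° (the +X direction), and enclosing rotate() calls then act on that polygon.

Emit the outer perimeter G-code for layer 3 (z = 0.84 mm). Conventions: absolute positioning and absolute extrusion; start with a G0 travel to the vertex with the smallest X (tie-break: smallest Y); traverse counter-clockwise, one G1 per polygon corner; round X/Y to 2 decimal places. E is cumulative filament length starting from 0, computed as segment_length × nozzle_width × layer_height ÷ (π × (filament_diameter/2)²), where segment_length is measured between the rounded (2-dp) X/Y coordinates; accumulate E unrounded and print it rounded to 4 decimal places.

G0 X0.00 Y0.00 Z0.84
G1 X9.00 Y0.00 E0.6286
G1 X9.00 Y7.73 E1.1685
G1 X8.59 Y6.75 E1.2427
G1 X6.92 Y4.58 E1.4340
G1 X4.75 Y2.91 E1.6252
G1 X2.22 Y1.86 E1.8166
G1 X0.00 Y1.57 E1.9729
G1 X0.00 Y0.00 E2.0826

At z = 0.84 mm: the cube is present — its section is the full 9×8 rectangle; the r=10.5 cylinder at (-0.5, 12) contributes a regular 24-gon of circumradius 10.5; Subtracting the remaining from the first: starting from the 9×8 cube, the r=10.5 cylinder at (-0.5, 12) partially overlaps it — only the 41.64 mm² overlap (of its 342.42 mm²) is removed, clipping the outline — 1 connected region. The outline is a single polygon with 8 vertices. Extrusion per mm of travel: 0.6 × 0.28 / (π × 0.875²) = 0.069846. Accumulating E over each segment gives final E = 2.0826.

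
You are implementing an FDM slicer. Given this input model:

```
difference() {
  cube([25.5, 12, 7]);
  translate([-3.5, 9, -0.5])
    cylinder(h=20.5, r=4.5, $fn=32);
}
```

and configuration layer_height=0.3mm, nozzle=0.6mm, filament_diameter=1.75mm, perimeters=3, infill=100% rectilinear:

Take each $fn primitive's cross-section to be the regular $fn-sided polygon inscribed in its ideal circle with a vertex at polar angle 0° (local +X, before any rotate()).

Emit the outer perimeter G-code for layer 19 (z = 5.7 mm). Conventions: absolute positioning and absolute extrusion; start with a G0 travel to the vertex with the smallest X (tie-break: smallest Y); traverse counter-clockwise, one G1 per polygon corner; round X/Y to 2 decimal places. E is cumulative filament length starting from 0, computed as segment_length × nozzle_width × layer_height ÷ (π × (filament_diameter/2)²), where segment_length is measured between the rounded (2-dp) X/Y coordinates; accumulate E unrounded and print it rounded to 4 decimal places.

At z = 5.7 mm: the cube is present — its section is the full 25.5×12 rectangle; the cylinder at (-3.5, 9): section is a regular 32-gon, circumradius r=4.5; Subtracting the remaining from the first: starting from the 25.5×12 cube, the r=4.5 cylinder at (-3.5, 9) partially overlaps it — only the 3.78 mm² overlap (of its 63.21 mm²) is removed, clipping the outline — 1 connected region. The outline is a single polygon with 13 vertices. Extrusion per mm of travel: 0.6 × 0.3 / (π × 0.875²) = 0.074835. Accumulating E over each segment gives final E = 5.6476.

G0 X0.00 Y0.00 Z5.70
G1 X25.50 Y0.00 E1.9083
G1 X25.50 Y12.00 E2.8063
G1 X0.00 Y12.00 E4.7146
G1 X0.00 Y11.79 E4.7303
G1 X0.24 Y11.50 E4.7585
G1 X0.66 Y10.72 E4.8248
G1 X0.91 Y9.88 E4.8904
G1 X1.00 Y9.00 E4.9566
G1 X0.91 Y8.12 E5.0228
G1 X0.66 Y7.28 E5.0884
G1 X0.24 Y6.50 E5.1547
G1 X0.00 Y6.21 E5.1828
G1 X0.00 Y0.00 E5.6476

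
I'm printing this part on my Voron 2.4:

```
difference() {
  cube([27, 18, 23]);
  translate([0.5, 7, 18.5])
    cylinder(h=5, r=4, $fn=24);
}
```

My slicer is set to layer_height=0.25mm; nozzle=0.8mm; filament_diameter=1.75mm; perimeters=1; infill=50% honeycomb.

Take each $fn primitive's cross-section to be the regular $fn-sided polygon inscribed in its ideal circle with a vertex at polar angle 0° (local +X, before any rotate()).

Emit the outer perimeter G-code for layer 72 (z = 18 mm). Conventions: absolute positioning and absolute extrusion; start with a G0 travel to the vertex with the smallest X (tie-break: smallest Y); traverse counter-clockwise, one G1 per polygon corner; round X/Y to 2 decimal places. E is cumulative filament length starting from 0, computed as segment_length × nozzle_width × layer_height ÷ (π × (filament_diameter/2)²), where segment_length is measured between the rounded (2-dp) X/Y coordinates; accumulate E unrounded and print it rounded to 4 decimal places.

At z = 18 mm: the cube (footprint 27×18) is included at this height; the cylinder at (0.5, 7) is not intersected at this z (z outside [18.5, 23.5]); After the difference (first − rest): none of the subtracted shapes is present at this height, so the 27×18 cube is unchanged — 1 connected region. The outline is a single polygon with 4 vertices. Extrusion per mm of travel: 0.8 × 0.25 / (π × 0.875²) = 0.083150. Accumulating E over each segment gives final E = 7.4835.

G0 X0.00 Y0.00 Z18.00
G1 X27.00 Y0.00 E2.2451
G1 X27.00 Y18.00 E3.7418
G1 X0.00 Y18.00 E5.9868
G1 X0.00 Y0.00 E7.4835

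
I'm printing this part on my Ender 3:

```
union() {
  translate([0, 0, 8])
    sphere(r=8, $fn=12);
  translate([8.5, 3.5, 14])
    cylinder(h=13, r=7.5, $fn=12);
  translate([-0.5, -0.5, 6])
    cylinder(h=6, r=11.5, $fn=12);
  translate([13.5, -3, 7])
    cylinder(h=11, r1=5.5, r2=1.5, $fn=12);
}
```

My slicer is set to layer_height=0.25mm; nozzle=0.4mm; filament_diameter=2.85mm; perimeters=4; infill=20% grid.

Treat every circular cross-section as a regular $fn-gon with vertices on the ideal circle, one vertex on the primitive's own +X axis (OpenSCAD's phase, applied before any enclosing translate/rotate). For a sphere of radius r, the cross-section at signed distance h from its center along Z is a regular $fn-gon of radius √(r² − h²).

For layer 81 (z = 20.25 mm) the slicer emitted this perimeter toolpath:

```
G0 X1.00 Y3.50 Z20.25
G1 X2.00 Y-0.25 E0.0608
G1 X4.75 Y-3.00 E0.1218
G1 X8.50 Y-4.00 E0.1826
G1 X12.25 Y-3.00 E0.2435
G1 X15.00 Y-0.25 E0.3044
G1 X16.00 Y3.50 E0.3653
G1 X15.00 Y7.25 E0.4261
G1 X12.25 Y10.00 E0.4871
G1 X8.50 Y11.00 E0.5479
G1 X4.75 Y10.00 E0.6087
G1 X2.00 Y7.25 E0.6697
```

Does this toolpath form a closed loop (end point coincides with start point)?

Start point (G0): (1.00, 3.50). End point (last G1): the path does not return to the start — open.

no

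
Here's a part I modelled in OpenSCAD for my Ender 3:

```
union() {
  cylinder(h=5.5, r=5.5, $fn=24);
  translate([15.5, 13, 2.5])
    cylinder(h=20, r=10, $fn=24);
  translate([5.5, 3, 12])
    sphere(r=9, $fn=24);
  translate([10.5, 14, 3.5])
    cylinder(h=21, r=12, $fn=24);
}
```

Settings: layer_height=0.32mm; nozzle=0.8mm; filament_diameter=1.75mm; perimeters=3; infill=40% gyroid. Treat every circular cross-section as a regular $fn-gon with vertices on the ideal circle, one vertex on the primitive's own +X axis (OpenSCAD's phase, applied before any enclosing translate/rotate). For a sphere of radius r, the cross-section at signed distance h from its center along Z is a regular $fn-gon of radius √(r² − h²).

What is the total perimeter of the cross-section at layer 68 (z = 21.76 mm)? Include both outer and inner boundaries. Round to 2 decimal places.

80.02 mm

At z = 21.76 mm: the cylinder is not intersected at this z (z outside [0, 5.5]); the cylinder at (15.5, 13): section is a regular 24-gon, circumradius r=10 (perimeter = 2·24·10.000·sin(180°/24) = 62.65 mm); the sphere at (5.5, 3) is absent (|z−center|=9.760 > r=9); the r=12 cylinder at (10.5, 14) contributes a regular 24-gon of circumradius 12 (perimeter = 2·24·12.000·sin(180°/24) = 75.18 mm); Taking the union: the regions partially overlap (shared area 259.56 mm²), so the edge portions inside another operand are dropped and the merged outline is re-measured after clipping — boundary = 80.02 mm. Overall, the cross-section is a single solid region. Total boundary length (outer) = 80.02 mm.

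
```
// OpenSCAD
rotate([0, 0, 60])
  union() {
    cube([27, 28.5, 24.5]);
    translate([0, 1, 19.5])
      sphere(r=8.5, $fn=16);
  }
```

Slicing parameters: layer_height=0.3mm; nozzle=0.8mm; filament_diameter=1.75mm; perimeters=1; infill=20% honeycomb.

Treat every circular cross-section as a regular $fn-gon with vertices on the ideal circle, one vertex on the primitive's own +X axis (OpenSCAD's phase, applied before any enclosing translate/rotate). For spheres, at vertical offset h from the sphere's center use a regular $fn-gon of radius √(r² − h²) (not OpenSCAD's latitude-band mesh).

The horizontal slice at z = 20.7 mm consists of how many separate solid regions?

1

At z = 20.7 mm: the 27×28.5 cube contributes its full rectangle; the r=8.5 sphere at (0, 1) contributes a regular 16-gon of circumradius √(8.5²−1.2²) = 8.415; Taking the union: the regions partially overlap (shared area 62.51 mm²), so overlapping operands fuse into one piece — 1 connected region; (whole slice rotated 60° about Z — lengths, areas and connectivity unchanged). The result has 1 disconnected region.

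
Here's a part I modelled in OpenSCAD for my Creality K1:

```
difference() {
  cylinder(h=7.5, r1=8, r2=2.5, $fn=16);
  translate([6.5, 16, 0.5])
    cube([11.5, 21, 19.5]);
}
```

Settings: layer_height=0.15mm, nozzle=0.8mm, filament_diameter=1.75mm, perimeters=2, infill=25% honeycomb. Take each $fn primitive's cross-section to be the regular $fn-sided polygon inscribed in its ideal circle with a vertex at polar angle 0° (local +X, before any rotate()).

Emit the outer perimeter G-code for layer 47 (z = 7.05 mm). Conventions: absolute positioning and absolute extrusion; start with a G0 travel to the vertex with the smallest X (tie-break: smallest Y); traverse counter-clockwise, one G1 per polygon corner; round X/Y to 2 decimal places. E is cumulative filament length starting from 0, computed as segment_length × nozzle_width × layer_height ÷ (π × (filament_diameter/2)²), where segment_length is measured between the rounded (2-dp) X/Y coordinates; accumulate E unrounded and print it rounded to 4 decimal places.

At z = 7.05 mm: the cone (r1=8→r2=2.5) has section circumradius 2.830 here — a regular 16-gon; the cube at (6.5, 16) (footprint 11.5×21) is included at this height; Taking the first minus the rest: starting from the cone, the 11.5×21 cube at (6.5, 16) misses the remaining region (no effect) — 1 connected region. The outline is a single polygon with 16 vertices. Extrusion per mm of travel: 0.8 × 0.15 / (π × 0.875²) = 0.049890. Accumulating E over each segment gives final E = 0.8805.

G0 X-2.83 Y0.00 Z7.05
G1 X-2.61 Y-1.08 E0.0550
G1 X-2.00 Y-2.00 E0.1101
G1 X-1.08 Y-2.61 E0.1651
G1 X0.00 Y-2.83 E0.2201
G1 X1.08 Y-2.61 E0.2751
G1 X2.00 Y-2.00 E0.3302
G1 X2.61 Y-1.08 E0.3853
G1 X2.83 Y0.00 E0.4402
G1 X2.61 Y1.08 E0.4952
G1 X2.00 Y2.00 E0.5503
G1 X1.08 Y2.61 E0.6054
G1 X0.00 Y2.83 E0.6604
G1 X-1.08 Y2.61 E0.7153
G1 X-2.00 Y2.00 E0.7704
G1 X-2.61 Y1.08 E0.8255
G1 X-2.83 Y0.00 E0.8805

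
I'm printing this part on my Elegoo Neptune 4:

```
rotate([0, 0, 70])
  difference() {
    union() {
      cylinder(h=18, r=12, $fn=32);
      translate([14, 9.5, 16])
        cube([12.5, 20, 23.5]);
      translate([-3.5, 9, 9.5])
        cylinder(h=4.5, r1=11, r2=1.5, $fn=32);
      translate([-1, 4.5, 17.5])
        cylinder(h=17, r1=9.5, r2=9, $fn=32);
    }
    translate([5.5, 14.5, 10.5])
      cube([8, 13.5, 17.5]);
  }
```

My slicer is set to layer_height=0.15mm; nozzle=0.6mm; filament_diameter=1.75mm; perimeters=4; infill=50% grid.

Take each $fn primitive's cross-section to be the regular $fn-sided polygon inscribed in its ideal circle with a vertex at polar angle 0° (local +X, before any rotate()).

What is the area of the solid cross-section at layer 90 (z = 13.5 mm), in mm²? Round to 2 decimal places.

449.89 mm²

At z = 13.5 mm: the r=12 cylinder contributes a regular 32-gon of circumradius 12 (area = (32/2)·12.000²·sin(360°/32) = 449.49 mm²); the cube at (14, 9.5) is absent (z outside [16, 39.5]); the cone at (-3.5, 9) contributes a regular 32-gon of circumradius 2.556 (interpolated between r1=11 and r2=1.5 at t=0.889) (area = (32/2)·2.556²·sin(360°/32) = 20.39 mm²); the cone at (-1, 4.5) does not reach this height (z outside [17.5, 34.5]); Combining (union): the regions partially overlap — summed areas 469.87 mm² minus the doubly-counted overlap 19.99 mm² gives 449.89 mm² — area = 449.89 mm²; the cube at (5.5, 14.5) is present — its section is the full 8×13.5 rectangle (area 108.00 mm²); After the difference (first − rest): starting from that combined region (449.89 mm²), the 8×13.5 cube at (5.5, 14.5) misses the remaining region (no effect) — area = 449.89 mm²; (whole slice rotated 70° about Z — lengths, areas and connectivity unchanged). Overall, the cross-section is a single solid region. Net area = 449.89 mm².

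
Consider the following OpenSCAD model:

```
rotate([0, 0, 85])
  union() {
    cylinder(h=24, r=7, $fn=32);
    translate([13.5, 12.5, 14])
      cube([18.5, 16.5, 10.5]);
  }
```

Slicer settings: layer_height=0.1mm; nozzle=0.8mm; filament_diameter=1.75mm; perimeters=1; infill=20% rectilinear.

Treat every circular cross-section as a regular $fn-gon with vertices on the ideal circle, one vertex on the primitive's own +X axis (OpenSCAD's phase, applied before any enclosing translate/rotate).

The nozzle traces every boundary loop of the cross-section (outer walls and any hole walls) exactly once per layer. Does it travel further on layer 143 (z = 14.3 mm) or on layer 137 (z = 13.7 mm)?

Layer 143 (z = 14.3): the r=7 cylinder contributes a regular 32-gon of circumradius 7 (perimeter = 2·32·7.000·sin(180°/32) = 43.91 mm); the 18.5×16.5 cube at (13.5, 12.5) contributes its full rectangle (perimeter 70.00 mm); Combining (union): the 2 present regions are separate (no shared area or edge), so areas and boundary lengths simply add and each stays a separate island — boundary = 113.91 mm; (rotated 85° about Z; rotation is an isometry so areas/perimeters/island counts are preserved). So its perimeter = 113.91 mm. Layer 137 (z = 13.7): the r=7 cylinder contributes a regular 32-gon of circumradius 7 (perimeter = 2·32·7.000·sin(180°/32) = 43.91 mm); the cube at (13.5, 12.5) is absent (z outside [14, 24.5]); Combining (union): only the r=7 cylinder is present, so the union is just that shape — boundary = 43.91 mm; (rotated 85° about Z; rotation is an isometry so areas/perimeters/island counts are preserved). So its perimeter = 43.91 mm. Layer 143 is larger (113.91 vs 43.91 mm).

layer 143 (z = 14.3 mm)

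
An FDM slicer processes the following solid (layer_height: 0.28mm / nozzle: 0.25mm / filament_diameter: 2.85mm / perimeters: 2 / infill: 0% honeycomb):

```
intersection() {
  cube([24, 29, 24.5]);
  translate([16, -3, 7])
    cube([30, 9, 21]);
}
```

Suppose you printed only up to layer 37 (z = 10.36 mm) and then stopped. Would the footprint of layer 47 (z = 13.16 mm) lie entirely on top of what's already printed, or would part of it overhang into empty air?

entirely on top

Compare the two slices. At z = 10.36: the cube is present — its section is the full 24×29 rectangle (area 696.00 mm²); the 30×9 cube at (16, -3) contributes its full rectangle (area 270.00 mm²); Keeping only the common overlap: the 30×9 cube at (16, -3) partially overlaps the 24×29 cube; clipping to the common part keeps 48.00 mm² — area = 48.00 mm². At z = 13.16: the cube (footprint 24×29) is included at this height (area 696.00 mm²); the cube at (16, -3) (footprint 30×9) is included at this height (area 270.00 mm²); After intersecting: the 30×9 cube at (16, -3) partially overlaps the 24×29 cube; clipping to the common part keeps 48.00 mm² — area = 48.00 mm². Checking containment: the cross-section at z = 13.16 is a subset of the cross-section at z = 10.36.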